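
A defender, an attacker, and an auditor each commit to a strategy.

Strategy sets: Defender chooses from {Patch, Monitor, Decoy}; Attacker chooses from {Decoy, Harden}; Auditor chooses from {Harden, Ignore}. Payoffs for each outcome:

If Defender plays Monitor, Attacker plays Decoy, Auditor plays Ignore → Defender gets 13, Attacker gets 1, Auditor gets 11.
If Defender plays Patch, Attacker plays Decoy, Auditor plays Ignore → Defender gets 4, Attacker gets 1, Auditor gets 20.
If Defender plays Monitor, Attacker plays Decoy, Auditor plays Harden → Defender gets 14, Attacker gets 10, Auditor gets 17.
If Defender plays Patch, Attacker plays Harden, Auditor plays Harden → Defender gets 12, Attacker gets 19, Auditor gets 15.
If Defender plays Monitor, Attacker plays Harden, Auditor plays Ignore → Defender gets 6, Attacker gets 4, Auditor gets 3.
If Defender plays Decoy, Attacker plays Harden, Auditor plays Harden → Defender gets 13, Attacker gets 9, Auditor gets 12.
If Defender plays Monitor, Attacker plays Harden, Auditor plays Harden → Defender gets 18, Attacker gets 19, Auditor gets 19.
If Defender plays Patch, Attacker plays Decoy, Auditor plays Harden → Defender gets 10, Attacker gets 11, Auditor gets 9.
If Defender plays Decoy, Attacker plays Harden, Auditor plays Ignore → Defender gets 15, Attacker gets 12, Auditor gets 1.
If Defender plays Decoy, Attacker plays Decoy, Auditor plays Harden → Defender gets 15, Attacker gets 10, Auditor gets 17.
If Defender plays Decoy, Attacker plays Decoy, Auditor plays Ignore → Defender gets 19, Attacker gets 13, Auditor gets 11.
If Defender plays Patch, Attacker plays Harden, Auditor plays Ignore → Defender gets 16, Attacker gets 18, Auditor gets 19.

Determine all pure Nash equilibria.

Defender against (Decoy, Harden): payoffs 10, 14, 15 → best response Decoy.
Defender against (Decoy, Ignore): payoffs 4, 13, 19 → best response Decoy.
Defender against (Harden, Harden): payoffs 12, 18, 13 → best response Monitor.
Defender against (Harden, Ignore): payoffs 16, 6, 15 → best response Patch.
Attacker against (Patch, Harden): payoffs 11, 19 → best response Harden.
Attacker against (Patch, Ignore): payoffs 1, 18 → best response Harden.
Attacker against (Monitor, Harden): payoffs 10, 19 → best response Harden.
Attacker against (Monitor, Ignore): payoffs 1, 4 → best response Harden.
Attacker against (Decoy, Harden): payoffs 10, 9 → best response Decoy.
Attacker against (Decoy, Ignore): payoffs 13, 12 → best response Decoy.
Auditor against (Patch, Decoy): payoffs 9, 20 → best response Ignore.
Auditor against (Patch, Harden): payoffs 15, 19 → best response Ignore.
Auditor against (Monitor, Decoy): payoffs 17, 11 → best response Harden.
Auditor against (Monitor, Harden): payoffs 19, 3 → best response Harden.
Auditor against (Decoy, Decoy): payoffs 17, 11 → best response Harden.
Auditor against (Decoy, Harden): payoffs 12, 1 → best response Harden.
Mutual best responses: (Patch, Harden, Ignore); (Monitor, Harden, Harden); (Decoy, Decoy, Harden).

The pure Nash equilibria are (Patch, Harden, Ignore), (Monitor, Harden, Harden), (Decoy, Decoy, Harden).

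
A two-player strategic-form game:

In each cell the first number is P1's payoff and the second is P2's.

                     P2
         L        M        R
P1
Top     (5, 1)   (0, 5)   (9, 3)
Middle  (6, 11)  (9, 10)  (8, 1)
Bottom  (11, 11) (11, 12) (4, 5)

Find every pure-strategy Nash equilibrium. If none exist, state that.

For each strategy profile, look for a profitable unilateral deviation.
(Top, L): P1 can switch to Middle (5 → 6). Not NE.
(Top, M): P1 can switch to Middle (0 → 9). Not NE.
(Top, R): P2 can switch to M (3 → 5). Not NE.
(Middle, L): P1 can switch to Bottom (6 → 11). Not NE.
(Middle, M): P1 can switch to Bottom (9 → 11). Not NE.
(Middle, R): P1 can switch to Top (8 → 9). Not NE.
(Bottom, M): P1 gets 11, best alternative 9; P2 gets 12, best alternative 11. No profitable deviation — NE.
(The remaining 2 profiles each have a profitable deviation by the same check.)

The unique pure-strategy Nash equilibrium is (Bottom, M).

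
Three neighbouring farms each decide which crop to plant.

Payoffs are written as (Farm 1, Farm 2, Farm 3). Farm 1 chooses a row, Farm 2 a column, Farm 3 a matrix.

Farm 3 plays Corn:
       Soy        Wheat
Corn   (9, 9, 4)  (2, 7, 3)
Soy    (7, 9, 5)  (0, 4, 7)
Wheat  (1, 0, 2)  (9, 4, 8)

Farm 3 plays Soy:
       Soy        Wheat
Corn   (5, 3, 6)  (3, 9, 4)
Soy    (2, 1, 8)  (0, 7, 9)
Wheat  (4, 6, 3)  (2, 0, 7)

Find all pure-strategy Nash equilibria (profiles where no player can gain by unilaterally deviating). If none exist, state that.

(Corn, Soy, Corn): Farm 3 can switch to Soy (4 → 6). Not NE.
(Corn, Soy, Soy): Farm 2 can switch to Wheat (3 → 9). Not NE.
(Corn, Wheat, Corn): Farm 1 can switch to Wheat (2 → 9). Not NE.
(Corn, Wheat, Soy): Farm 1 gets 3, best alternative 2; Farm 2 gets 9, best alternative 3; Farm 3 gets 4, best alternative 3. No profitable deviation — NE.
(Soy, Soy, Corn): Farm 1 can switch to Corn (7 → 9). Not NE.
(Soy, Soy, Soy): Farm 1 can switch to Corn (2 → 5). Not NE.
(Soy, Wheat, Corn): Farm 1 can switch to Corn (0 → 2). Not NE.
(Wheat, Wheat, Corn): Farm 1 gets 9, best alternative 2; Farm 2 gets 4, best alternative 0; Farm 3 gets 8, best alternative 7. No profitable deviation — NE.
(The remaining 4 profiles each have a profitable deviation by the same check.)

The pure Nash equilibria are (Corn, Wheat, Soy); (Wheat, Wheat, Corn).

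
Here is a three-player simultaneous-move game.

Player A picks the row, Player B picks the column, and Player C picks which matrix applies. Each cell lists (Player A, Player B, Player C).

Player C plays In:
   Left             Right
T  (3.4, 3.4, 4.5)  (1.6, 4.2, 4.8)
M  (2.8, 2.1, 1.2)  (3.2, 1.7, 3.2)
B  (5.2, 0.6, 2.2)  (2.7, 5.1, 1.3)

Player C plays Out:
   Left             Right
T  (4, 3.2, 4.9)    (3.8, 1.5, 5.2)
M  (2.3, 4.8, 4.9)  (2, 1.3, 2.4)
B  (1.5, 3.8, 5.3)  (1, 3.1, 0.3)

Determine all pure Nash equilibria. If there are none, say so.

(T, Left, In): Player A can switch to B (3.4 → 5.2). Not NE.
(T, Left, Out): Player A gets 4, best alternative 2.3; Player B gets 3.2, best alternative 1.5; Player C gets 4.9, best alternative 4.5. No profitable deviation — NE.
(T, Right, In): Player A can switch to M (1.6 → 3.2). Not NE.
(T, Right, Out): Player B can switch to Left (1.5 → 3.2). Not NE.
(M, Left, In): Player A can switch to T (2.8 → 3.4). Not NE.
(M, Left, Out): Player A can switch to T (2.3 → 4). Not NE.
(M, Right, In): Player B can switch to Left (1.7 → 2.1). Not NE.
(The remaining 5 profiles each have a profitable deviation by the same check.)

Pure NE: (T, Left, Out)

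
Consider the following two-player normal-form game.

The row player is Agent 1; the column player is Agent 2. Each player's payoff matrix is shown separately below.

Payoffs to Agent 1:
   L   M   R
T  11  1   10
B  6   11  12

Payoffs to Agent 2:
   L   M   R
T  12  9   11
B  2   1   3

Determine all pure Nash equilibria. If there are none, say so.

For each player, find the best response to each opponent profile; mutual best responses are the pure NE.
Agent 1 against L: payoffs 11, 6 → best response T.
Agent 1 against M: payoffs 1, 11 → best response B.
Agent 1 against R: payoffs 10, 12 → best response B.
Agent 2 against T: payoffs 12, 9, 11 → best response L.
Agent 2 against B: payoffs 2, 1, 3 → best response R.
Mutual best responses: (T, L); (B, R).

The pure Nash equilibria are (T, L), (B, R).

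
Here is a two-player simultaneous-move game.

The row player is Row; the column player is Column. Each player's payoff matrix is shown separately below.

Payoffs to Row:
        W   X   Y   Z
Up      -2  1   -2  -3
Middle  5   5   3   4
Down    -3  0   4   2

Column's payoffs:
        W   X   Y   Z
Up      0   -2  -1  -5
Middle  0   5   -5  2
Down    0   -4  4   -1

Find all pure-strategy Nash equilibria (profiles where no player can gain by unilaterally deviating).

(Up, W): Row can switch to Middle (-2 → 5). Not NE.
(Up, X): Row can switch to Middle (1 → 5). Not NE.
(Up, Y): Row can switch to Middle (-2 → 3). Not NE.
(Up, Z): Row can switch to Middle (-3 → 4). Not NE.
(Middle, W): Column can switch to X (0 → 5). Not NE.
(Middle, X): Row gets 5, best alternative 1; Column gets 5, best alternative 2. No profitable deviation — NE.
(Middle, Y): Row can switch to Down (3 → 4). Not NE.
(Middle, Z): Column can switch to X (2 → 5). Not NE.
(Down, W): Row can switch to Up (-3 → -2). Not NE.
(Down, Y): Row gets 4, best alternative 3; Column gets 4, best alternative 0. No profitable deviation — NE.
(The remaining 2 profiles each have a profitable deviation by the same check.)

The pure Nash equilibria are (Middle, X), (Down, Y).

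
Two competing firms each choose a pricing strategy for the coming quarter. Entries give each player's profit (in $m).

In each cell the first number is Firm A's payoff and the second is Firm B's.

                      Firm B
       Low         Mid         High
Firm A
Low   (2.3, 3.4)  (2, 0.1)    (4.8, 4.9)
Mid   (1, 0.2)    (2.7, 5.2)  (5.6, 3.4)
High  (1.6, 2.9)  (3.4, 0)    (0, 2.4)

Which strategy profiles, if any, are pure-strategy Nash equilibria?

Firm A against Low: payoffs 2.3, 1, 1.6 → best response Low.
Firm A against Mid: payoffs 2, 2.7, 3.4 → best response High.
Firm A against High: payoffs 4.8, 5.6, 0 → best response Mid.
Firm B against Low: payoffs 3.4, 0.1, 4.9 → best response High.
Firm B against Mid: payoffs 0.2, 5.2, 3.4 → best response Mid.
Firm B against High: payoffs 2.9, 0, 2.4 → best response Low.
No profile is a mutual best response for all players.

There is no pure-strategy Nash equilibrium.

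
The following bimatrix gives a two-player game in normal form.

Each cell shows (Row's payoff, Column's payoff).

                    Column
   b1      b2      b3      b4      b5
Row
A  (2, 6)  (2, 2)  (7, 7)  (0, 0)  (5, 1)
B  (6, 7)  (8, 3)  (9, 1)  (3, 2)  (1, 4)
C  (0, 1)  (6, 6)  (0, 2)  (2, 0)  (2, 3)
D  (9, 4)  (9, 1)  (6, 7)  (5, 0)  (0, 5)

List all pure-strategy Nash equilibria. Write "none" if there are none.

No pure-strategy Nash equilibrium.

(A, b1): Row can switch to B (2 → 6). Not NE.
(A, b2): Row can switch to B (2 → 8). Not NE.
(A, b3): Row can switch to B (7 → 9). Not NE.
(A, b4): Row can switch to B (0 → 3). Not NE.
(A, b5): Column can switch to b1 (1 → 6). Not NE.
(B, b1): Row can switch to D (6 → 9). Not NE.
(B, b2): Row can switch to D (8 → 9). Not NE.
(B, b3): Column can switch to b1 (1 → 7). Not NE.
(B, b4): Row can switch to D (3 → 5). Not NE.
(B, b5): Row can switch to A (1 → 5). Not NE.
(The remaining 10 profiles each have a profitable deviation by the same check.)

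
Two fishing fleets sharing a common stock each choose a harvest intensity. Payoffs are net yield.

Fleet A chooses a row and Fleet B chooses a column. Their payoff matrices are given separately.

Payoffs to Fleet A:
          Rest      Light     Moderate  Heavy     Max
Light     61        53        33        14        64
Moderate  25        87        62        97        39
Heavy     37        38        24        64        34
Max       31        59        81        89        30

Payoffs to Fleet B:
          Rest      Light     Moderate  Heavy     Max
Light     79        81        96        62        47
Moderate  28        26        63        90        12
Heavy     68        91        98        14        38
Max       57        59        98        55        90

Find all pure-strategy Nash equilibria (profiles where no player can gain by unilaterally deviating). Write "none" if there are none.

The pure Nash equilibria are (Moderate, Heavy), (Max, Moderate).

For each player, find the best response to each opponent profile; mutual best responses are the pure NE.
Fleet A against Rest: payoffs 61, 25, 37, 31 → best response Light.
Fleet A against Light: payoffs 53, 87, 38, 59 → best response Moderate.
Fleet A against Moderate: payoffs 33, 62, 24, 81 → best response Max.
Fleet A against Heavy: payoffs 14, 97, 64, 89 → best response Moderate.
Fleet A against Max: payoffs 64, 39, 34, 30 → best response Light.
Fleet B against Light: payoffs 79, 81, 96, 62, 47 → best response Moderate.
Fleet B against Moderate: payoffs 28, 26, 63, 90, 12 → best response Heavy.
Fleet B against Heavy: payoffs 68, 91, 98, 14, 38 → best response Moderate.
Fleet B against Max: payoffs 57, 59, 98, 55, 90 → best response Moderate.
Mutual best responses: (Moderate, Heavy); (Max, Moderate).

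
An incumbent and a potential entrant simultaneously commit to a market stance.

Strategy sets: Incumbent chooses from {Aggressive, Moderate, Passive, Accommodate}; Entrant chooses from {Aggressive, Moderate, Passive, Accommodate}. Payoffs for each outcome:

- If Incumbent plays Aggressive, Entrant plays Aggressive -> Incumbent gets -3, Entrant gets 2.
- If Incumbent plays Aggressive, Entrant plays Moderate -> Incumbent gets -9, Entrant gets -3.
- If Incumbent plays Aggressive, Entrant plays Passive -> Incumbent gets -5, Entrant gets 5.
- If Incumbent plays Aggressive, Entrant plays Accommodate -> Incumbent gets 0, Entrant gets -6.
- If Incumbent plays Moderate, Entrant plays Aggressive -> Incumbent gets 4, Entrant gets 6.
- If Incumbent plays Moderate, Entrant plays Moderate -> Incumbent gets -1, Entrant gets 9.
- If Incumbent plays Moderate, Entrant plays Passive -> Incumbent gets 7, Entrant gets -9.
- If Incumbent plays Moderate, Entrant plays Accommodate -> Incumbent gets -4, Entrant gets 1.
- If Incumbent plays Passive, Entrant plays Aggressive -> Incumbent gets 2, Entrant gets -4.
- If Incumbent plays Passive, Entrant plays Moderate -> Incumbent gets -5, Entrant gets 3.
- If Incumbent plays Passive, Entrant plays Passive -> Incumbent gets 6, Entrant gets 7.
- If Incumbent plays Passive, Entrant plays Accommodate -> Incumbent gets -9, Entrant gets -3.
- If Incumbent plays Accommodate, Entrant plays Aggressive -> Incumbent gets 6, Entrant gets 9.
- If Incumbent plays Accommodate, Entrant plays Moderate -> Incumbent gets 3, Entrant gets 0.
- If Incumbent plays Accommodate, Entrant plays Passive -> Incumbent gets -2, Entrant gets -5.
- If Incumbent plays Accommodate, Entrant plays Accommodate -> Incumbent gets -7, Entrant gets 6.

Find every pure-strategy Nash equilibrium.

(Aggressive, Aggressive): Incumbent can switch to Moderate (-3 → 4). Not NE.
(Aggressive, Moderate): Incumbent can switch to Moderate (-9 → -1). Not NE.
(Aggressive, Passive): Incumbent can switch to Moderate (-5 → 7). Not NE.
(Aggressive, Accommodate): Entrant can switch to Aggressive (-6 → 2). Not NE.
(Moderate, Aggressive): Incumbent can switch to Accommodate (4 → 6). Not NE.
(Moderate, Moderate): Incumbent can switch to Accommodate (-1 → 3). Not NE.
(Moderate, Passive): Entrant can switch to Aggressive (-9 → 6). Not NE.
(Moderate, Accommodate): Incumbent can switch to Aggressive (-4 → 0). Not NE.
(Passive, Aggressive): Incumbent can switch to Moderate (2 → 4). Not NE.
(Passive, Moderate): Incumbent can switch to Moderate (-5 → -1). Not NE.
(Passive, Passive): Incumbent can switch to Moderate (6 → 7). Not NE.
(Passive, Accommodate): Incumbent can switch to Aggressive (-9 → 0). Not NE.
(Accommodate, Aggressive): Incumbent gets 6, best alternative 4; Entrant gets 9, best alternative 6. No profitable deviation — NE.
(The remaining 3 profiles each have a profitable deviation by the same check.)

(Accommodate, Aggressive)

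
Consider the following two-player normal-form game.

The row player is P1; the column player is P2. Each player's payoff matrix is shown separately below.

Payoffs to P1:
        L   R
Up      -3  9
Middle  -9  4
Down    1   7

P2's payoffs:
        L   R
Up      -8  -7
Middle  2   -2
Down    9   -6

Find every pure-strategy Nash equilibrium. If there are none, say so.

(Up, R) and (Down, L)

(Up, L): P1 can switch to Down (-3 → 1). Not NE.
(Up, R): P1 gets 9, best alternative 7; P2 gets -7, best alternative -8. No profitable deviation — NE.
(Middle, L): P1 can switch to Up (-9 → -3). Not NE.
(Middle, R): P1 can switch to Up (4 → 9). Not NE.
(Down, L): P1 gets 1, best alternative -3; P2 gets 9, best alternative -6. No profitable deviation — NE.
(Down, R): P1 can switch to Up (7 → 9). Not NE.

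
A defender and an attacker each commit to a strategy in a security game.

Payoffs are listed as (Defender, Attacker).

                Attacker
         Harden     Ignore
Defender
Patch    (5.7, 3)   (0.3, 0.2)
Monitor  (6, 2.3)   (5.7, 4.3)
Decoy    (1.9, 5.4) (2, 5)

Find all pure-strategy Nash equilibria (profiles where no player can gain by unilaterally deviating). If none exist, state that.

(Patch, Harden): Defender can switch to Monitor (5.7 → 6). Not NE.
(Patch, Ignore): Defender can switch to Monitor (0.3 → 5.7). Not NE.
(Monitor, Harden): Attacker can switch to Ignore (2.3 → 4.3). Not NE.
(Monitor, Ignore): Defender gets 5.7, best alternative 2; Attacker gets 4.3, best alternative 2.3. No profitable deviation — NE.
(Decoy, Harden): Defender can switch to Patch (1.9 → 5.7). Not NE.
(Decoy, Ignore): Defender can switch to Monitor (2 → 5.7). Not NE.

Pure NE: (Monitor, Ignore)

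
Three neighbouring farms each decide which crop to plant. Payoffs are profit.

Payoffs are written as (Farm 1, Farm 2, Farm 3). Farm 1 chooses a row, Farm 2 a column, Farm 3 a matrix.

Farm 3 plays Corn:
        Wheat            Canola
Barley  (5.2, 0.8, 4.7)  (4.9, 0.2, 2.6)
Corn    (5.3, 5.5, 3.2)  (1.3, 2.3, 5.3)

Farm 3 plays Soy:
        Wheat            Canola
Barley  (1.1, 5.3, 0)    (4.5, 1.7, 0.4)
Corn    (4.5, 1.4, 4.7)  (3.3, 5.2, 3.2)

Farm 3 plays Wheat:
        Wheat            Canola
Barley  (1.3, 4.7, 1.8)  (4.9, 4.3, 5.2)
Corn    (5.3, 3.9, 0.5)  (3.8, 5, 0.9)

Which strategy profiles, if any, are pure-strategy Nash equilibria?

This game has no pure Nash equilibrium.

Farm 1 against (Wheat, Corn): payoffs 5.2, 5.3 → best response Corn.
Farm 1 against (Wheat, Soy): payoffs 1.1, 4.5 → best response Corn.
Farm 1 against (Wheat, Wheat): payoffs 1.3, 5.3 → best response Corn.
Farm 1 against (Canola, Corn): payoffs 4.9, 1.3 → best response Barley.
Farm 1 against (Canola, Soy): payoffs 4.5, 3.3 → best response Barley.
Farm 1 against (Canola, Wheat): payoffs 4.9, 3.8 → best response Barley.
Farm 2 against (Barley, Corn): payoffs 0.8, 0.2 → best response Wheat.
Farm 2 against (Barley, Soy): payoffs 5.3, 1.7 → best response Wheat.
Farm 2 against (Barley, Wheat): payoffs 4.7, 4.3 → best response Wheat.
Farm 2 against (Corn, Corn): payoffs 5.5, 2.3 → best response Wheat.
Farm 2 against (Corn, Soy): payoffs 1.4, 5.2 → best response Canola.
Farm 2 against (Corn, Wheat): payoffs 3.9, 5 → best response Canola.
Farm 3 against (Barley, Wheat): payoffs 4.7, 0, 1.8 → best response Corn.
Farm 3 against (Barley, Canola): payoffs 2.6, 0.4, 5.2 → best response Wheat.
Farm 3 against (Corn, Wheat): payoffs 3.2, 4.7, 0.5 → best response Soy.
Farm 3 against (Corn, Canola): payoffs 5.3, 3.2, 0.9 → best response Corn.
No profile is a mutual best response for all players.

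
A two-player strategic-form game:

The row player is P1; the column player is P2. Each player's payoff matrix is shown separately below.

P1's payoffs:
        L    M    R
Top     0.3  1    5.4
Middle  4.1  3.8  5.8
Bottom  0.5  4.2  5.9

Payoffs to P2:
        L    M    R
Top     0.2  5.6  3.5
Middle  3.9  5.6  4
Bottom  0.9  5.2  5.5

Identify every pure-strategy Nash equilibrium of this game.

(Bottom, R)

Check each profile: it is a Nash equilibrium iff no player can strictly gain by switching unilaterally.
(Top, L): P1 can switch to Middle (0.3 → 4.1). Not NE.
(Top, M): P1 can switch to Middle (1 → 3.8). Not NE.
(Top, R): P1 can switch to Middle (5.4 → 5.8). Not NE.
(Middle, L): P2 can switch to M (3.9 → 5.6). Not NE.
(Middle, M): P1 can switch to Bottom (3.8 → 4.2). Not NE.
(Middle, R): P1 can switch to Bottom (5.8 → 5.9). Not NE.
(Bottom, L): P1 can switch to Middle (0.5 → 4.1). Not NE.
(Bottom, M): P2 can switch to R (5.2 → 5.5). Not NE.
(Bottom, R): P1 gets 5.9, best alternative 5.8; P2 gets 5.5, best alternative 5.2. No profitable deviation — NE.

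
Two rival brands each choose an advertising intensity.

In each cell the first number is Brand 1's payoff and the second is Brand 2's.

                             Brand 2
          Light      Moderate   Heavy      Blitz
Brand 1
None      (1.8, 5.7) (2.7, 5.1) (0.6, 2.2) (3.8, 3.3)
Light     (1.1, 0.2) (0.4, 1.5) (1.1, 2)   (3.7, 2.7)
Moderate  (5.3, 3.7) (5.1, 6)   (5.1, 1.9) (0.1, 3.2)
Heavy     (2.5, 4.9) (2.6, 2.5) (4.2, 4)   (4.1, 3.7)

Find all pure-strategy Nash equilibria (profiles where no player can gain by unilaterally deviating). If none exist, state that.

For each player, find the best response to each opponent profile; mutual best responses are the pure NE.
Brand 1 against Light: payoffs 1.8, 1.1, 5.3, 2.5 → best response Moderate.
Brand 1 against Moderate: payoffs 2.7, 0.4, 5.1, 2.6 → best response Moderate.
Brand 1 against Heavy: payoffs 0.6, 1.1, 5.1, 4.2 → best response Moderate.
Brand 1 against Blitz: payoffs 3.8, 3.7, 0.1, 4.1 → best response Heavy.
Brand 2 against None: payoffs 5.7, 5.1, 2.2, 3.3 → best response Light.
Brand 2 against Light: payoffs 0.2, 1.5, 2, 2.7 → best response Blitz.
Brand 2 against Moderate: payoffs 3.7, 6, 1.9, 3.2 → best response Moderate.
Brand 2 against Heavy: payoffs 4.9, 2.5, 4, 3.7 → best response Light.
Mutual best responses: (Moderate, Moderate).

(Moderate, Moderate)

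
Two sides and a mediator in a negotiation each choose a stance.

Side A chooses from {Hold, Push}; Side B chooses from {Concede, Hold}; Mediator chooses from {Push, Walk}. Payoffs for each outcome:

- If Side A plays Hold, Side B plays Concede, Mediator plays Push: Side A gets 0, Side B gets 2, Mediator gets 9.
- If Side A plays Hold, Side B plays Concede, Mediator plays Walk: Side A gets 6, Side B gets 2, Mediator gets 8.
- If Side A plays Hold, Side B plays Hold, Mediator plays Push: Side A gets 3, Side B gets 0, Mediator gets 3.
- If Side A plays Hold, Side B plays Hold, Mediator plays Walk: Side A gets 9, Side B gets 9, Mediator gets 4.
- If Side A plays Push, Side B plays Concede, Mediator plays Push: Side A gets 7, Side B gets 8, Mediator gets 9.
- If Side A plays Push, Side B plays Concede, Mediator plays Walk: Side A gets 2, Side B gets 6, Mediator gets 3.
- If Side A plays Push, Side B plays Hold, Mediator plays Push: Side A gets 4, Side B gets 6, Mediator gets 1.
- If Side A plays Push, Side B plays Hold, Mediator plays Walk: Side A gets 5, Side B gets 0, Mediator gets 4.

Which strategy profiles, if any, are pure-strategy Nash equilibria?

(Hold, Hold, Walk) and (Push, Concede, Push)

Side A against (Concede, Push): payoffs 0, 7 → best response Push.
Side A against (Concede, Walk): payoffs 6, 2 → best response Hold.
Side A against (Hold, Push): payoffs 3, 4 → best response Push.
Side A against (Hold, Walk): payoffs 9, 5 → best response Hold.
Side B against (Hold, Push): payoffs 2, 0 → best response Concede.
Side B against (Hold, Walk): payoffs 2, 9 → best response Hold.
Side B against (Push, Push): payoffs 8, 6 → best response Concede.
Side B against (Push, Walk): payoffs 6, 0 → best response Concede.
Mediator against (Hold, Concede): payoffs 9, 8 → best response Push.
Mediator against (Hold, Hold): payoffs 3, 4 → best response Walk.
Mediator against (Push, Concede): payoffs 9, 3 → best response Push.
Mediator against (Push, Hold): payoffs 1, 4 → best response Walk.
Mutual best responses: (Hold, Hold, Walk); (Push, Concede, Push).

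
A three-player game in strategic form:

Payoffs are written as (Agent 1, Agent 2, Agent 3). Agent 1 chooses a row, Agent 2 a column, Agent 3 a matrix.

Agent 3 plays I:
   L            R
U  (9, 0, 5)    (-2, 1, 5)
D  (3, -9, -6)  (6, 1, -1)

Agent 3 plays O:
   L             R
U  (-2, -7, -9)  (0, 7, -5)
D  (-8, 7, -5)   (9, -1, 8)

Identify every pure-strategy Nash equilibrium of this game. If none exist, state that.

Mark each player's best response to every combination of opponents' strategies; a profile where every player is best-responding is a pure Nash equilibrium.
Agent 1 against (L, I): payoffs 9, 3 → best response U.
Agent 1 against (L, O): payoffs -2, -8 → best response U.
Agent 1 against (R, I): payoffs -2, 6 → best response D.
Agent 1 against (R, O): payoffs 0, 9 → best response D.
Agent 2 against (U, I): payoffs 0, 1 → best response R.
Agent 2 against (U, O): payoffs -7, 7 → best response R.
Agent 2 against (D, I): payoffs -9, 1 → best response R.
Agent 2 against (D, O): payoffs 7, -1 → best response L.
Agent 3 against (U, L): payoffs 5, -9 → best response I.
Agent 3 against (U, R): payoffs 5, -5 → best response I.
Agent 3 against (D, L): payoffs -6, -5 → best response O.
Agent 3 against (D, R): payoffs -1, 8 → best response O.
No profile is a mutual best response for all players.

No pure-strategy Nash equilibrium.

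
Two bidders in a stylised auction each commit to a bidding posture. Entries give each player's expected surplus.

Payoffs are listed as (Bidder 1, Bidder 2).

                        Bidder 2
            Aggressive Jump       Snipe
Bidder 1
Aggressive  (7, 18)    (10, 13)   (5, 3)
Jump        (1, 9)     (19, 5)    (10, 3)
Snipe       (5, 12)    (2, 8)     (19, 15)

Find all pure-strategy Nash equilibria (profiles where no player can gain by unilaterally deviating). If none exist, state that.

Bidder 1 against Aggressive: payoffs 7, 1, 5 → best response Aggressive.
Bidder 1 against Jump: payoffs 10, 19, 2 → best response Jump.
Bidder 1 against Snipe: payoffs 5, 10, 19 → best response Snipe.
Bidder 2 against Aggressive: payoffs 18, 13, 3 → best response Aggressive.
Bidder 2 against Jump: payoffs 9, 5, 3 → best response Aggressive.
Bidder 2 against Snipe: payoffs 12, 8, 15 → best response Snipe.
Mutual best responses: (Aggressive, Aggressive); (Snipe, Snipe).

Pure-strategy Nash equilibria: (Aggressive, Aggressive) and (Snipe, Snipe)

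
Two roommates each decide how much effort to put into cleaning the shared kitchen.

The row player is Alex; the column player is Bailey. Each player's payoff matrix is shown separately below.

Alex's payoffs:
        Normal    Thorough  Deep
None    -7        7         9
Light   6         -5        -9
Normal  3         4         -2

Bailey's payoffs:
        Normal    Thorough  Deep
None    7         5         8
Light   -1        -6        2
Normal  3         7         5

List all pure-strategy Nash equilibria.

Alex against Normal: payoffs -7, 6, 3 → best response Light.
Alex against Thorough: payoffs 7, -5, 4 → best response None.
Alex against Deep: payoffs 9, -9, -2 → best response None.
Bailey against None: payoffs 7, 5, 8 → best response Deep.
Bailey against Light: payoffs -1, -6, 2 → best response Deep.
Bailey against Normal: payoffs 3, 7, 5 → best response Thorough.
Mutual best responses: (None, Deep).

The unique pure-strategy Nash equilibrium is (None, Deep).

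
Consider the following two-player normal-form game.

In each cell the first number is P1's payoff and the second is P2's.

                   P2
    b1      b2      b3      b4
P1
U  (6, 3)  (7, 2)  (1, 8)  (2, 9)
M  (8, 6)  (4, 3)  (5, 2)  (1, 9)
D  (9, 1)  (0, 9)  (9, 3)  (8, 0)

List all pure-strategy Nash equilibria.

P1 against b1: payoffs 6, 8, 9 → best response D.
P1 against b2: payoffs 7, 4, 0 → best response U.
P1 against b3: payoffs 1, 5, 9 → best response D.
P1 against b4: payoffs 2, 1, 8 → best response D.
P2 against U: payoffs 3, 2, 8, 9 → best response b4.
P2 against M: payoffs 6, 3, 2, 9 → best response b4.
P2 against D: payoffs 1, 9, 3, 0 → best response b2.
No profile is a mutual best response for all players.

none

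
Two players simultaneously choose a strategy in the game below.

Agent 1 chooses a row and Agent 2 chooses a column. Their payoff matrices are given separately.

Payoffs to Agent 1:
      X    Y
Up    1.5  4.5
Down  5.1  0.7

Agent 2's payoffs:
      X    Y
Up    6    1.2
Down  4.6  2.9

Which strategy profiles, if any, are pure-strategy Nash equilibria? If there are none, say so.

Pure NE: (Down, X)

For each player, find the best response to each opponent profile; mutual best responses are the pure NE.
Agent 1 against X: payoffs 1.5, 5.1 → best response Down.
Agent 1 against Y: payoffs 4.5, 0.7 → best response Up.
Agent 2 against Up: payoffs 6, 1.2 → best response X.
Agent 2 against Down: payoffs 4.6, 2.9 → best response X.
Mutual best responses: (Down, X).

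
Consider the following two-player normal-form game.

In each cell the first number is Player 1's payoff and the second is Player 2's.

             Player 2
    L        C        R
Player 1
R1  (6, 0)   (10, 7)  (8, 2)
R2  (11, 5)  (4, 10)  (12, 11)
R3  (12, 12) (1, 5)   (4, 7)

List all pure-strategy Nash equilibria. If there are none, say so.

Check each profile: it is a Nash equilibrium iff no player can strictly gain by switching unilaterally.
(R1, L): Player 1 can switch to R2 (6 → 11). Not NE.
(R1, C): Player 1 gets 10, best alternative 4; Player 2 gets 7, best alternative 2. No profitable deviation — NE.
(R1, R): Player 1 can switch to R2 (8 → 12). Not NE.
(R2, L): Player 1 can switch to R3 (11 → 12). Not NE.
(R2, C): Player 1 can switch to R1 (4 → 10). Not NE.
(R2, R): Player 1 gets 12, best alternative 8; Player 2 gets 11, best alternative 10. No profitable deviation — NE.
(R3, L): Player 1 gets 12, best alternative 11; Player 2 gets 12, best alternative 7. No profitable deviation — NE.
(R3, C): Player 1 can switch to R1 (1 → 10). Not NE.
(R3, R): Player 1 can switch to R1 (4 → 8). Not NE.

(R1, C); (R2, R); (R3, L)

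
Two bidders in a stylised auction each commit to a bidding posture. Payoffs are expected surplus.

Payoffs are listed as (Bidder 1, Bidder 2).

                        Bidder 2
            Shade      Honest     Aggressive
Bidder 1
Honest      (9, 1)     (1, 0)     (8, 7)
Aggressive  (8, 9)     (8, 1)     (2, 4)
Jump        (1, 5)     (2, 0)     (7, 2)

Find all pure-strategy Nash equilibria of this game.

Bidder 1 against Shade: payoffs 9, 8, 1 → best response Honest.
Bidder 1 against Honest: payoffs 1, 8, 2 → best response Aggressive.
Bidder 1 against Aggressive: payoffs 8, 2, 7 → best response Honest.
Bidder 2 against Honest: payoffs 1, 0, 7 → best response Aggressive.
Bidder 2 against Aggressive: payoffs 9, 1, 4 → best response Shade.
Bidder 2 against Jump: payoffs 5, 0, 2 → best response Shade.
Mutual best responses: (Honest, Aggressive).

The unique pure-strategy Nash equilibrium is (Honest, Aggressive).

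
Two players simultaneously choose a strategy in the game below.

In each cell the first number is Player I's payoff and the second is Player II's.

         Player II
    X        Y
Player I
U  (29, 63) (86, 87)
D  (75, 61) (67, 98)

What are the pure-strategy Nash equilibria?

(U, X): Player I can switch to D (29 → 75). Not NE.
(U, Y): Player I gets 86, best alternative 67; Player II gets 87, best alternative 63. No profitable deviation — NE.
(D, X): Player II can switch to Y (61 → 98). Not NE.
(D, Y): Player I can switch to U (67 → 86). Not NE.

Pure NE: (U, Y)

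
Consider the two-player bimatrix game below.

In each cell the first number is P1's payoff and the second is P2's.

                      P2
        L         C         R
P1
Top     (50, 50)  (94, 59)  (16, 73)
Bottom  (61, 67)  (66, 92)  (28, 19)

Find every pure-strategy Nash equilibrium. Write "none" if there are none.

Check each profile: it is a Nash equilibrium iff no player can strictly gain by switching unilaterally.
(Top, L): P1 can switch to Bottom (50 → 61). Not NE.
(Top, C): P2 can switch to R (59 → 73). Not NE.
(Top, R): P1 can switch to Bottom (16 → 28). Not NE.
(Bottom, L): P2 can switch to C (67 → 92). Not NE.
(Bottom, C): P1 can switch to Top (66 → 94). Not NE.
(Bottom, R): P2 can switch to L (19 → 67). Not NE.

none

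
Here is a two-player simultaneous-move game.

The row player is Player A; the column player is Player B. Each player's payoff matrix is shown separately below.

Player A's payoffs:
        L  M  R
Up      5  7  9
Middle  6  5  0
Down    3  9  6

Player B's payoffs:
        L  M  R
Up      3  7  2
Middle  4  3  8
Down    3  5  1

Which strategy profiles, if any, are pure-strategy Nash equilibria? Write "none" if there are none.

Player A against L: payoffs 5, 6, 3 → best response Middle.
Player A against M: payoffs 7, 5, 9 → best response Down.
Player A against R: payoffs 9, 0, 6 → best response Up.
Player B against Up: payoffs 3, 7, 2 → best response M.
Player B against Middle: payoffs 4, 3, 8 → best response R.
Player B against Down: payoffs 3, 5, 1 → best response M.
Mutual best responses: (Down, M).

The unique pure-strategy Nash equilibrium is (Down, M).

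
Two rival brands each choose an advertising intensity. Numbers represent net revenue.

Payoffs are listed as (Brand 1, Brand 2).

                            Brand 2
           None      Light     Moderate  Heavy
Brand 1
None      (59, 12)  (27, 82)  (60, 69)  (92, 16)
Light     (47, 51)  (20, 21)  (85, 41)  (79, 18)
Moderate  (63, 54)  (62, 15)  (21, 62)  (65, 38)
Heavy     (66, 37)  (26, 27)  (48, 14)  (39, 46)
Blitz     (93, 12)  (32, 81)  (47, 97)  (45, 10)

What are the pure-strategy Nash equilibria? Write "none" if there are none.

There is no pure-strategy Nash equilibrium.

(None, None): Brand 1 can switch to Moderate (59 → 63). Not NE.
(None, Light): Brand 1 can switch to Moderate (27 → 62). Not NE.
(None, Moderate): Brand 1 can switch to Light (60 → 85). Not NE.
(None, Heavy): Brand 2 can switch to Light (16 → 82). Not NE.
(Light, None): Brand 1 can switch to None (47 → 59). Not NE.
(Light, Light): Brand 1 can switch to None (20 → 27). Not NE.
(Light, Moderate): Brand 2 can switch to None (41 → 51). Not NE.
(Light, Heavy): Brand 1 can switch to None (79 → 92). Not NE.
(Moderate, None): Brand 1 can switch to Heavy (63 → 66). Not NE.
(Moderate, Light): Brand 2 can switch to None (15 → 54). Not NE.
(Moderate, Moderate): Brand 1 can switch to None (21 → 60). Not NE.
(Moderate, Heavy): Brand 1 can switch to None (65 → 92). Not NE.
(The remaining 8 profiles each have a profitable deviation by the same check.)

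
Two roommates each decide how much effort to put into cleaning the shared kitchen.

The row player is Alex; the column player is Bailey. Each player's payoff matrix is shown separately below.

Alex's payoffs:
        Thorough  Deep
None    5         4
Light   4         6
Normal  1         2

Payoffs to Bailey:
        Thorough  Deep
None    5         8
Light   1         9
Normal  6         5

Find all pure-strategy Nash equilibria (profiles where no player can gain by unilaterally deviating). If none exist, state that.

Mark each player's best response to every combination of opponents' strategies; a profile where every player is best-responding is a pure Nash equilibrium.
Alex against Thorough: payoffs 5, 4, 1 → best response None.
Alex against Deep: payoffs 4, 6, 2 → best response Light.
Bailey against None: payoffs 5, 8 → best response Deep.
Bailey against Light: payoffs 1, 9 → best response Deep.
Bailey against Normal: payoffs 6, 5 → best response Thorough.
Mutual best responses: (Light, Deep).

(Light, Deep)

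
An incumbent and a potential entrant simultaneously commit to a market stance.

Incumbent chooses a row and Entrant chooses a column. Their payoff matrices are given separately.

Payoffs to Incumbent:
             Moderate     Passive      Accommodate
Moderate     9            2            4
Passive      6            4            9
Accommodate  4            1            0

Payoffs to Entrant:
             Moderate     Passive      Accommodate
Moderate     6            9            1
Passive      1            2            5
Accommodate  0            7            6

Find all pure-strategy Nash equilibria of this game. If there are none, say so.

Pure NE: (Passive, Accommodate)

(Moderate, Moderate): Entrant can switch to Passive (6 → 9). Not NE.
(Moderate, Passive): Incumbent can switch to Passive (2 → 4). Not NE.
(Moderate, Accommodate): Incumbent can switch to Passive (4 → 9). Not NE.
(Passive, Moderate): Incumbent can switch to Moderate (6 → 9). Not NE.
(Passive, Passive): Entrant can switch to Accommodate (2 → 5). Not NE.
(Passive, Accommodate): Incumbent gets 9, best alternative 4; Entrant gets 5, best alternative 2. No profitable deviation — NE.
(Accommodate, Moderate): Incumbent can switch to Moderate (4 → 9). Not NE.
(The remaining 2 profiles each have a profitable deviation by the same check.)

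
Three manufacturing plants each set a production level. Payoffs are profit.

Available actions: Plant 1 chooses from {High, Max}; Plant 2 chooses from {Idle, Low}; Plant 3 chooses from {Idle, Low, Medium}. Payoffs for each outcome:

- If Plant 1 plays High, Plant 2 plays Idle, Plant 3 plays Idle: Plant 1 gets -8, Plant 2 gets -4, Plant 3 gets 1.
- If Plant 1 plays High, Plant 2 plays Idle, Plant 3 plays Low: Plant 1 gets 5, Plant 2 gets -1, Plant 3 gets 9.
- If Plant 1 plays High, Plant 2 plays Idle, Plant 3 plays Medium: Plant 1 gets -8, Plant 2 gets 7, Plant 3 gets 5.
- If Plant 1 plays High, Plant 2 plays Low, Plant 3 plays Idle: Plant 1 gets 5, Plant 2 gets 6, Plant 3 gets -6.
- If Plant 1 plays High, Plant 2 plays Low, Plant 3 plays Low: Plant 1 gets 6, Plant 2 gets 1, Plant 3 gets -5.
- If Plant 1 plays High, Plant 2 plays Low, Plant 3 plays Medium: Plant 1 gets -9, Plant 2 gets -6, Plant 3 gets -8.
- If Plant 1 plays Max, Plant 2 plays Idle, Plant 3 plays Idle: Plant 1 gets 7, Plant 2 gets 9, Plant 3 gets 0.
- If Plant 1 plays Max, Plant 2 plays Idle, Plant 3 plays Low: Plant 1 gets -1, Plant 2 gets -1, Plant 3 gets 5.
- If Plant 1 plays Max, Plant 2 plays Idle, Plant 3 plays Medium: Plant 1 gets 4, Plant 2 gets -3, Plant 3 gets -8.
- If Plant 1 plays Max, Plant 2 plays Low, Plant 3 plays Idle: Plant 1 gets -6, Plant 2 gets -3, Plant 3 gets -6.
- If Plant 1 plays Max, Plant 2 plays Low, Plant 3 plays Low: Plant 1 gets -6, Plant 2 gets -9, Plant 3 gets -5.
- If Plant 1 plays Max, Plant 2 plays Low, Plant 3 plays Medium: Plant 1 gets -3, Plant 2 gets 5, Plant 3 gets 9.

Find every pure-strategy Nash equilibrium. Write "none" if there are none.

(High, Idle, Idle): Plant 1 can switch to Max (-8 → 7). Not NE.
(High, Idle, Low): Plant 2 can switch to Low (-1 → 1). Not NE.
(High, Idle, Medium): Plant 1 can switch to Max (-8 → 4). Not NE.
(High, Low, Idle): Plant 3 can switch to Low (-6 → -5). Not NE.
(High, Low, Low): Plant 1 gets 6, best alternative -6; Plant 2 gets 1, best alternative -1; Plant 3 gets -5, best alternative -6. No profitable deviation — NE.
(High, Low, Medium): Plant 1 can switch to Max (-9 → -3). Not NE.
(Max, Idle, Idle): Plant 3 can switch to Low (0 → 5). Not NE.
(Max, Idle, Low): Plant 1 can switch to High (-1 → 5). Not NE.
(Max, Idle, Medium): Plant 2 can switch to Low (-3 → 5). Not NE.
(Max, Low, Medium): Plant 1 gets -3, best alternative -9; Plant 2 gets 5, best alternative -3; Plant 3 gets 9, best alternative -5. No profitable deviation — NE.
(The remaining 2 profiles each have a profitable deviation by the same check.)

(High, Low, Low) and (Max, Low, Medium)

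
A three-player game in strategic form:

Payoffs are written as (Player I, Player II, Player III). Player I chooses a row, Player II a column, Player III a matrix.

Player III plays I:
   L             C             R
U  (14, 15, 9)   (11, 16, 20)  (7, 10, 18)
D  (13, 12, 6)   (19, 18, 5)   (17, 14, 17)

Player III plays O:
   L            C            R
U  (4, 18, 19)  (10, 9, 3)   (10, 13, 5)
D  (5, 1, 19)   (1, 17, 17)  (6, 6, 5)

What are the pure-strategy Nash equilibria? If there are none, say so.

There is no pure-strategy Nash equilibrium.

Check each profile: it is a Nash equilibrium iff no player can strictly gain by switching unilaterally.
(U, L, I): Player II can switch to C (15 → 16). Not NE.
(U, L, O): Player I can switch to D (4 → 5). Not NE.
(U, C, I): Player I can switch to D (11 → 19). Not NE.
(U, C, O): Player II can switch to L (9 → 18). Not NE.
(U, R, I): Player I can switch to D (7 → 17). Not NE.
(U, R, O): Player II can switch to L (13 → 18). Not NE.
(The remaining 6 profiles each have a profitable deviation by the same check.)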